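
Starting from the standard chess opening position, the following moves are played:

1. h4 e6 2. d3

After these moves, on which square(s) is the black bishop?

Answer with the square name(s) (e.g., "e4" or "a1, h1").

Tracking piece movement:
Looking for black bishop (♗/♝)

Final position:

  a b c d e f g h
  ─────────────────
8│♜ ♞ ♝ ♛ ♚ ♝ ♞ ♜│8
7│♟ ♟ ♟ ♟ · ♟ ♟ ♟│7
6│· · · · ♟ · · ·│6
5│· · · · · · · ·│5
4│· · · · · · · ♙│4
3│· · · ♙ · · · ·│3
2│♙ ♙ ♙ · ♙ ♙ ♙ ·│2
1│♖ ♘ ♗ ♕ ♔ ♗ ♘ ♖│1
  ─────────────────
  a b c d e f g h


c8, f8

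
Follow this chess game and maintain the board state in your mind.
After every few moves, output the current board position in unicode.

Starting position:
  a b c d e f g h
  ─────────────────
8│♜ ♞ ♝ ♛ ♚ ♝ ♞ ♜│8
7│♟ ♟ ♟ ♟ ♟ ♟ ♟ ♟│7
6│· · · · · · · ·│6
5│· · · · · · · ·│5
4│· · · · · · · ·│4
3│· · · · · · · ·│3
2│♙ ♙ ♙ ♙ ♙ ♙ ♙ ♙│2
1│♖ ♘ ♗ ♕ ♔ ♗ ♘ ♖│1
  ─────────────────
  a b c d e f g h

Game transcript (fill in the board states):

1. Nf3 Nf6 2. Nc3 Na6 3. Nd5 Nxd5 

  a b c d e f g h
  ─────────────────
8│♜ · ♝ ♛ ♚ ♝ · ♜│8
7│♟ ♟ ♟ ♟ ♟ ♟ ♟ ♟│7
6│♞ · · · · · · ·│6
5│· · · ♞ · · · ·│5
4│· · · · · · · ·│4
3│· · · · · ♘ · ·│3
2│♙ ♙ ♙ ♙ ♙ ♙ ♙ ♙│2
1│♖ · ♗ ♕ ♔ ♗ · ♖│1
  ─────────────────
  a b c d e f g h

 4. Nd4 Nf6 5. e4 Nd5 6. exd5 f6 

  a b c d e f g h
  ─────────────────
8│♜ · ♝ ♛ ♚ ♝ · ♜│8
7│♟ ♟ ♟ ♟ ♟ · ♟ ♟│7
6│♞ · · · · ♟ · ·│6
5│· · · ♙ · · · ·│5
4│· · · ♘ · · · ·│4
3│· · · · · · · ·│3
2│♙ ♙ ♙ ♙ · ♙ ♙ ♙│2
1│♖ · ♗ ♕ ♔ ♗ · ♖│1
  ─────────────────
  a b c d e f g h

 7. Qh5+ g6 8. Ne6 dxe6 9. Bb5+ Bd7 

  a b c d e f g h
  ─────────────────
8│♜ · · ♛ ♚ ♝ · ♜│8
7│♟ ♟ ♟ ♝ ♟ · · ♟│7
6│♞ · · · ♟ ♟ ♟ ·│6
5│· ♗ · ♙ · · · ♕│5
4│· · · · · · · ·│4
3│· · · · · · · ·│3
2│♙ ♙ ♙ ♙ · ♙ ♙ ♙│2
1│♖ · ♗ · ♔ · · ♖│1
  ─────────────────
  a b c d e f g h

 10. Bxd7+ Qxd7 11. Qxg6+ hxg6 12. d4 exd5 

  a b c d e f g h
  ─────────────────
8│♜ · · · ♚ ♝ · ♜│8
7│♟ ♟ ♟ ♛ ♟ · · ·│7
6│♞ · · · · ♟ ♟ ·│6
5│· · · ♟ · · · ·│5
4│· · · ♙ · · · ·│4
3│· · · · · · · ·│3
2│♙ ♙ ♙ · · ♙ ♙ ♙│2
1│♖ · ♗ · ♔ · · ♖│1
  ─────────────────
  a b c d e f g h



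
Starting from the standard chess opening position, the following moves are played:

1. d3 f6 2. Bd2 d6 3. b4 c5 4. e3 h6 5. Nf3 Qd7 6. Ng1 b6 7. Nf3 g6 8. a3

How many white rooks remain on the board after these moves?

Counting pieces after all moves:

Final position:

  a b c d e f g h
  ─────────────────
8│♜ ♞ ♝ · ♚ ♝ ♞ ♜│8
7│♟ · · ♛ ♟ · · ·│7
6│· ♟ · ♟ · ♟ ♟ ♟│6
5│· · ♟ · · · · ·│5
4│· ♙ · · · · · ·│4
3│♙ · · ♙ ♙ ♘ · ·│3
2│· · ♙ ♗ · ♙ ♙ ♙│2
1│♖ ♘ · ♕ ♔ ♗ · ♖│1
  ─────────────────
  a b c d e f g h


2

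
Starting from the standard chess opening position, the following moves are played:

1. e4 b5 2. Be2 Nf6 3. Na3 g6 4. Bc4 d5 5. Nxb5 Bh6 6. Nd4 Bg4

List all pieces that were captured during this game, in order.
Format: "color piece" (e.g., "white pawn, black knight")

Tracking captures:
  Nxb5: captured black pawn

black pawn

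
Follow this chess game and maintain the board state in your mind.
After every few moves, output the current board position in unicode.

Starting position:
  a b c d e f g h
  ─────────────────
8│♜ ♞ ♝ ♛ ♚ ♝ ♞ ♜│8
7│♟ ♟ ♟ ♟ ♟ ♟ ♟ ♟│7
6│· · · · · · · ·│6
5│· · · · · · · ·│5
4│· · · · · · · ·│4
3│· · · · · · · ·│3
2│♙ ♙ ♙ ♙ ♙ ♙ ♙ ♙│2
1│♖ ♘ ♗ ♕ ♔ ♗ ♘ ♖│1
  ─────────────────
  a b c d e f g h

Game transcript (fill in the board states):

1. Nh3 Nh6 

  a b c d e f g h
  ─────────────────
8│♜ ♞ ♝ ♛ ♚ ♝ · ♜│8
7│♟ ♟ ♟ ♟ ♟ ♟ ♟ ♟│7
6│· · · · · · · ♞│6
5│· · · · · · · ·│5
4│· · · · · · · ·│4
3│· · · · · · · ♘│3
2│♙ ♙ ♙ ♙ ♙ ♙ ♙ ♙│2
1│♖ ♘ ♗ ♕ ♔ ♗ · ♖│1
  ─────────────────
  a b c d e f g h

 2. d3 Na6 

  a b c d e f g h
  ─────────────────
8│♜ · ♝ ♛ ♚ ♝ · ♜│8
7│♟ ♟ ♟ ♟ ♟ ♟ ♟ ♟│7
6│♞ · · · · · · ♞│6
5│· · · · · · · ·│5
4│· · · · · · · ·│4
3│· · · ♙ · · · ♘│3
2│♙ ♙ ♙ · ♙ ♙ ♙ ♙│2
1│♖ ♘ ♗ ♕ ♔ ♗ · ♖│1
  ─────────────────
  a b c d e f g h

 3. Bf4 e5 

  a b c d e f g h
  ─────────────────
8│♜ · ♝ ♛ ♚ ♝ · ♜│8
7│♟ ♟ ♟ ♟ · ♟ ♟ ♟│7
6│♞ · · · · · · ♞│6
5│· · · · ♟ · · ·│5
4│· · · · · ♗ · ·│4
3│· · · ♙ · · · ♘│3
2│♙ ♙ ♙ · ♙ ♙ ♙ ♙│2
1│♖ ♘ · ♕ ♔ ♗ · ♖│1
  ─────────────────
  a b c d e f g h

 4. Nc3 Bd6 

  a b c d e f g h
  ─────────────────
8│♜ · ♝ ♛ ♚ · · ♜│8
7│♟ ♟ ♟ ♟ · ♟ ♟ ♟│7
6│♞ · · ♝ · · · ♞│6
5│· · · · ♟ · · ·│5
4│· · · · · ♗ · ·│4
3│· · ♘ ♙ · · · ♘│3
2│♙ ♙ ♙ · ♙ ♙ ♙ ♙│2
1│♖ · · ♕ ♔ ♗ · ♖│1
  ─────────────────
  a b c d e f g h



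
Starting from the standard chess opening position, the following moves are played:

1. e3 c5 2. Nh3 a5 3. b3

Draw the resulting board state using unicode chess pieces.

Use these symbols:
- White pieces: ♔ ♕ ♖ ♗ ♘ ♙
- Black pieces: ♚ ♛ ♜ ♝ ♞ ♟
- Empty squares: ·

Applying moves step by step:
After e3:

♜ ♞ ♝ ♛ ♚ ♝ ♞ ♜
♟ ♟ ♟ ♟ ♟ ♟ ♟ ♟
· · · · · · · ·
· · · · · · · ·
· · · · · · · ·
· · · · ♙ · · ·
♙ ♙ ♙ ♙ · ♙ ♙ ♙
♖ ♘ ♗ ♕ ♔ ♗ ♘ ♖


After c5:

♜ ♞ ♝ ♛ ♚ ♝ ♞ ♜
♟ ♟ · ♟ ♟ ♟ ♟ ♟
· · · · · · · ·
· · ♟ · · · · ·
· · · · · · · ·
· · · · ♙ · · ·
♙ ♙ ♙ ♙ · ♙ ♙ ♙
♖ ♘ ♗ ♕ ♔ ♗ ♘ ♖


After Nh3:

♜ ♞ ♝ ♛ ♚ ♝ ♞ ♜
♟ ♟ · ♟ ♟ ♟ ♟ ♟
· · · · · · · ·
· · ♟ · · · · ·
· · · · · · · ·
· · · · ♙ · · ♘
♙ ♙ ♙ ♙ · ♙ ♙ ♙
♖ ♘ ♗ ♕ ♔ ♗ · ♖


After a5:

♜ ♞ ♝ ♛ ♚ ♝ ♞ ♜
· ♟ · ♟ ♟ ♟ ♟ ♟
· · · · · · · ·
♟ · ♟ · · · · ·
· · · · · · · ·
· · · · ♙ · · ♘
♙ ♙ ♙ ♙ · ♙ ♙ ♙
♖ ♘ ♗ ♕ ♔ ♗ · ♖


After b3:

♜ ♞ ♝ ♛ ♚ ♝ ♞ ♜
· ♟ · ♟ ♟ ♟ ♟ ♟
· · · · · · · ·
♟ · ♟ · · · · ·
· · · · · · · ·
· ♙ · · ♙ · · ♘
♙ · ♙ ♙ · ♙ ♙ ♙
♖ ♘ ♗ ♕ ♔ ♗ · ♖



  a b c d e f g h
  ─────────────────
8│♜ ♞ ♝ ♛ ♚ ♝ ♞ ♜│8
7│· ♟ · ♟ ♟ ♟ ♟ ♟│7
6│· · · · · · · ·│6
5│♟ · ♟ · · · · ·│5
4│· · · · · · · ·│4
3│· ♙ · · ♙ · · ♘│3
2│♙ · ♙ ♙ · ♙ ♙ ♙│2
1│♖ ♘ ♗ ♕ ♔ ♗ · ♖│1
  ─────────────────
  a b c d e f g h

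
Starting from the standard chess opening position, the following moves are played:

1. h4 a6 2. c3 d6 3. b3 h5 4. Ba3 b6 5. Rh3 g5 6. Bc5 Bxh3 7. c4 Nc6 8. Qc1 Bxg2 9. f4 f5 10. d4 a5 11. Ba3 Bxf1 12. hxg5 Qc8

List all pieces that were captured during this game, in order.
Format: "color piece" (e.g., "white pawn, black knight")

Tracking captures:
  Bxh3: captured white rook
  Bxg2: captured white pawn
  Bxf1: captured white bishop
  hxg5: captured black pawn

white rook, white pawn, white bishop, black pawn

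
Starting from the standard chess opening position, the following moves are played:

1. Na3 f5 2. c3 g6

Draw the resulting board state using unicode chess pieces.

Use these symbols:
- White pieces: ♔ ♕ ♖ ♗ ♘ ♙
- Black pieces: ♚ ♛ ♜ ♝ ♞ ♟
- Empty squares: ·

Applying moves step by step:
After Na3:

♜ ♞ ♝ ♛ ♚ ♝ ♞ ♜
♟ ♟ ♟ ♟ ♟ ♟ ♟ ♟
· · · · · · · ·
· · · · · · · ·
· · · · · · · ·
♘ · · · · · · ·
♙ ♙ ♙ ♙ ♙ ♙ ♙ ♙
♖ · ♗ ♕ ♔ ♗ ♘ ♖


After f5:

♜ ♞ ♝ ♛ ♚ ♝ ♞ ♜
♟ ♟ ♟ ♟ ♟ · ♟ ♟
· · · · · · · ·
· · · · · ♟ · ·
· · · · · · · ·
♘ · · · · · · ·
♙ ♙ ♙ ♙ ♙ ♙ ♙ ♙
♖ · ♗ ♕ ♔ ♗ ♘ ♖


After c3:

♜ ♞ ♝ ♛ ♚ ♝ ♞ ♜
♟ ♟ ♟ ♟ ♟ · ♟ ♟
· · · · · · · ·
· · · · · ♟ · ·
· · · · · · · ·
♘ · ♙ · · · · ·
♙ ♙ · ♙ ♙ ♙ ♙ ♙
♖ · ♗ ♕ ♔ ♗ ♘ ♖


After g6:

♜ ♞ ♝ ♛ ♚ ♝ ♞ ♜
♟ ♟ ♟ ♟ ♟ · · ♟
· · · · · · ♟ ·
· · · · · ♟ · ·
· · · · · · · ·
♘ · ♙ · · · · ·
♙ ♙ · ♙ ♙ ♙ ♙ ♙
♖ · ♗ ♕ ♔ ♗ ♘ ♖



  a b c d e f g h
  ─────────────────
8│♜ ♞ ♝ ♛ ♚ ♝ ♞ ♜│8
7│♟ ♟ ♟ ♟ ♟ · · ♟│7
6│· · · · · · ♟ ·│6
5│· · · · · ♟ · ·│5
4│· · · · · · · ·│4
3│♘ · ♙ · · · · ·│3
2│♙ ♙ · ♙ ♙ ♙ ♙ ♙│2
1│♖ · ♗ ♕ ♔ ♗ ♘ ♖│1
  ─────────────────
  a b c d e f g h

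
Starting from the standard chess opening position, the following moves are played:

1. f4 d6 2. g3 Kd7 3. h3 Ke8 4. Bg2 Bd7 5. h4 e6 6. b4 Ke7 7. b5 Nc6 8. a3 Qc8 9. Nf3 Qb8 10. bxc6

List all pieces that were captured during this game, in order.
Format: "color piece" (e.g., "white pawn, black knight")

Tracking captures:
  bxc6: captured black knight

black knight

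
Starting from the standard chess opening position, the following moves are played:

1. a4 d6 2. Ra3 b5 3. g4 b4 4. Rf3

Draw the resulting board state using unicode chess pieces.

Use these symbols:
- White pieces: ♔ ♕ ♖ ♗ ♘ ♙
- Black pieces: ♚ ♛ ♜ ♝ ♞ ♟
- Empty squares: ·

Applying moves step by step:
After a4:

♜ ♞ ♝ ♛ ♚ ♝ ♞ ♜
♟ ♟ ♟ ♟ ♟ ♟ ♟ ♟
· · · · · · · ·
· · · · · · · ·
♙ · · · · · · ·
· · · · · · · ·
· ♙ ♙ ♙ ♙ ♙ ♙ ♙
♖ ♘ ♗ ♕ ♔ ♗ ♘ ♖


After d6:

♜ ♞ ♝ ♛ ♚ ♝ ♞ ♜
♟ ♟ ♟ · ♟ ♟ ♟ ♟
· · · ♟ · · · ·
· · · · · · · ·
♙ · · · · · · ·
· · · · · · · ·
· ♙ ♙ ♙ ♙ ♙ ♙ ♙
♖ ♘ ♗ ♕ ♔ ♗ ♘ ♖


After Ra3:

♜ ♞ ♝ ♛ ♚ ♝ ♞ ♜
♟ ♟ ♟ · ♟ ♟ ♟ ♟
· · · ♟ · · · ·
· · · · · · · ·
♙ · · · · · · ·
♖ · · · · · · ·
· ♙ ♙ ♙ ♙ ♙ ♙ ♙
· ♘ ♗ ♕ ♔ ♗ ♘ ♖


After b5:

♜ ♞ ♝ ♛ ♚ ♝ ♞ ♜
♟ · ♟ · ♟ ♟ ♟ ♟
· · · ♟ · · · ·
· ♟ · · · · · ·
♙ · · · · · · ·
♖ · · · · · · ·
· ♙ ♙ ♙ ♙ ♙ ♙ ♙
· ♘ ♗ ♕ ♔ ♗ ♘ ♖


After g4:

♜ ♞ ♝ ♛ ♚ ♝ ♞ ♜
♟ · ♟ · ♟ ♟ ♟ ♟
· · · ♟ · · · ·
· ♟ · · · · · ·
♙ · · · · · ♙ ·
♖ · · · · · · ·
· ♙ ♙ ♙ ♙ ♙ · ♙
· ♘ ♗ ♕ ♔ ♗ ♘ ♖


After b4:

♜ ♞ ♝ ♛ ♚ ♝ ♞ ♜
♟ · ♟ · ♟ ♟ ♟ ♟
· · · ♟ · · · ·
· · · · · · · ·
♙ ♟ · · · · ♙ ·
♖ · · · · · · ·
· ♙ ♙ ♙ ♙ ♙ · ♙
· ♘ ♗ ♕ ♔ ♗ ♘ ♖


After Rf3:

♜ ♞ ♝ ♛ ♚ ♝ ♞ ♜
♟ · ♟ · ♟ ♟ ♟ ♟
· · · ♟ · · · ·
· · · · · · · ·
♙ ♟ · · · · ♙ ·
· · · · · ♖ · ·
· ♙ ♙ ♙ ♙ ♙ · ♙
· ♘ ♗ ♕ ♔ ♗ ♘ ♖



  a b c d e f g h
  ─────────────────
8│♜ ♞ ♝ ♛ ♚ ♝ ♞ ♜│8
7│♟ · ♟ · ♟ ♟ ♟ ♟│7
6│· · · ♟ · · · ·│6
5│· · · · · · · ·│5
4│♙ ♟ · · · · ♙ ·│4
3│· · · · · ♖ · ·│3
2│· ♙ ♙ ♙ ♙ ♙ · ♙│2
1│· ♘ ♗ ♕ ♔ ♗ ♘ ♖│1
  ─────────────────
  a b c d e f g h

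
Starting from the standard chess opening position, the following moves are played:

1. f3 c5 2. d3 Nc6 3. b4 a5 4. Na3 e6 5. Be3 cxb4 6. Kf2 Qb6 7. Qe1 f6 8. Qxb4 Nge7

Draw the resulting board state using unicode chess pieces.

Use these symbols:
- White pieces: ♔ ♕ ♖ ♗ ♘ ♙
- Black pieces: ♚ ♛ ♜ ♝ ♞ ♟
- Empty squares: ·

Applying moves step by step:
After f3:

♜ ♞ ♝ ♛ ♚ ♝ ♞ ♜
♟ ♟ ♟ ♟ ♟ ♟ ♟ ♟
· · · · · · · ·
· · · · · · · ·
· · · · · · · ·
· · · · · ♙ · ·
♙ ♙ ♙ ♙ ♙ · ♙ ♙
♖ ♘ ♗ ♕ ♔ ♗ ♘ ♖


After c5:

♜ ♞ ♝ ♛ ♚ ♝ ♞ ♜
♟ ♟ · ♟ ♟ ♟ ♟ ♟
· · · · · · · ·
· · ♟ · · · · ·
· · · · · · · ·
· · · · · ♙ · ·
♙ ♙ ♙ ♙ ♙ · ♙ ♙
♖ ♘ ♗ ♕ ♔ ♗ ♘ ♖


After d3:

♜ ♞ ♝ ♛ ♚ ♝ ♞ ♜
♟ ♟ · ♟ ♟ ♟ ♟ ♟
· · · · · · · ·
· · ♟ · · · · ·
· · · · · · · ·
· · · ♙ · ♙ · ·
♙ ♙ ♙ · ♙ · ♙ ♙
♖ ♘ ♗ ♕ ♔ ♗ ♘ ♖


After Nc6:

♜ · ♝ ♛ ♚ ♝ ♞ ♜
♟ ♟ · ♟ ♟ ♟ ♟ ♟
· · ♞ · · · · ·
· · ♟ · · · · ·
· · · · · · · ·
· · · ♙ · ♙ · ·
♙ ♙ ♙ · ♙ · ♙ ♙
♖ ♘ ♗ ♕ ♔ ♗ ♘ ♖


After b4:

♜ · ♝ ♛ ♚ ♝ ♞ ♜
♟ ♟ · ♟ ♟ ♟ ♟ ♟
· · ♞ · · · · ·
· · ♟ · · · · ·
· ♙ · · · · · ·
· · · ♙ · ♙ · ·
♙ · ♙ · ♙ · ♙ ♙
♖ ♘ ♗ ♕ ♔ ♗ ♘ ♖


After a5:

♜ · ♝ ♛ ♚ ♝ ♞ ♜
· ♟ · ♟ ♟ ♟ ♟ ♟
· · ♞ · · · · ·
♟ · ♟ · · · · ·
· ♙ · · · · · ·
· · · ♙ · ♙ · ·
♙ · ♙ · ♙ · ♙ ♙
♖ ♘ ♗ ♕ ♔ ♗ ♘ ♖


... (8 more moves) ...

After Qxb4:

♜ · ♝ · ♚ ♝ ♞ ♜
· ♟ · ♟ · · ♟ ♟
· ♛ ♞ · ♟ ♟ · ·
♟ · · · · · · ·
· ♕ · · · · · ·
♘ · · ♙ ♗ ♙ · ·
♙ · ♙ · ♙ ♔ ♙ ♙
♖ · · · · ♗ ♘ ♖


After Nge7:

♜ · ♝ · ♚ ♝ · ♜
· ♟ · ♟ ♞ · ♟ ♟
· ♛ ♞ · ♟ ♟ · ·
♟ · · · · · · ·
· ♕ · · · · · ·
♘ · · ♙ ♗ ♙ · ·
♙ · ♙ · ♙ ♔ ♙ ♙
♖ · · · · ♗ ♘ ♖



  a b c d e f g h
  ─────────────────
8│♜ · ♝ · ♚ ♝ · ♜│8
7│· ♟ · ♟ ♞ · ♟ ♟│7
6│· ♛ ♞ · ♟ ♟ · ·│6
5│♟ · · · · · · ·│5
4│· ♕ · · · · · ·│4
3│♘ · · ♙ ♗ ♙ · ·│3
2│♙ · ♙ · ♙ ♔ ♙ ♙│2
1│♖ · · · · ♗ ♘ ♖│1
  ─────────────────
  a b c d e f g h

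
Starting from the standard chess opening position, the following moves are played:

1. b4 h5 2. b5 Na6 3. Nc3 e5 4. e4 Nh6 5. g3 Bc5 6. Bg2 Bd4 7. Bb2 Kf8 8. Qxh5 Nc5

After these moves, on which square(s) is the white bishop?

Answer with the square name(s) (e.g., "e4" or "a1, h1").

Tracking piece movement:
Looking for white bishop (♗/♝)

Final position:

  a b c d e f g h
  ─────────────────
8│♜ · ♝ ♛ · ♚ · ♜│8
7│♟ ♟ ♟ ♟ · ♟ ♟ ·│7
6│· · · · · · · ♞│6
5│· ♙ ♞ · ♟ · · ♕│5
4│· · · ♝ ♙ · · ·│4
3│· · ♘ · · · ♙ ·│3
2│♙ ♗ ♙ ♙ · ♙ ♗ ♙│2
1│♖ · · · ♔ · ♘ ♖│1
  ─────────────────
  a b c d e f g h


b2, g2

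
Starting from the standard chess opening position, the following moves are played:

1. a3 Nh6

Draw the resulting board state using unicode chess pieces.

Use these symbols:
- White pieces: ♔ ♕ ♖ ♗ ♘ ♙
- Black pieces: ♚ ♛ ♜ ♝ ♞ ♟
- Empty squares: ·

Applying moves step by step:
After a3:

♜ ♞ ♝ ♛ ♚ ♝ ♞ ♜
♟ ♟ ♟ ♟ ♟ ♟ ♟ ♟
· · · · · · · ·
· · · · · · · ·
· · · · · · · ·
♙ · · · · · · ·
· ♙ ♙ ♙ ♙ ♙ ♙ ♙
♖ ♘ ♗ ♕ ♔ ♗ ♘ ♖


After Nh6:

♜ ♞ ♝ ♛ ♚ ♝ · ♜
♟ ♟ ♟ ♟ ♟ ♟ ♟ ♟
· · · · · · · ♞
· · · · · · · ·
· · · · · · · ·
♙ · · · · · · ·
· ♙ ♙ ♙ ♙ ♙ ♙ ♙
♖ ♘ ♗ ♕ ♔ ♗ ♘ ♖



  a b c d e f g h
  ─────────────────
8│♜ ♞ ♝ ♛ ♚ ♝ · ♜│8
7│♟ ♟ ♟ ♟ ♟ ♟ ♟ ♟│7
6│· · · · · · · ♞│6
5│· · · · · · · ·│5
4│· · · · · · · ·│4
3│♙ · · · · · · ·│3
2│· ♙ ♙ ♙ ♙ ♙ ♙ ♙│2
1│♖ ♘ ♗ ♕ ♔ ♗ ♘ ♖│1
  ─────────────────
  a b c d e f g h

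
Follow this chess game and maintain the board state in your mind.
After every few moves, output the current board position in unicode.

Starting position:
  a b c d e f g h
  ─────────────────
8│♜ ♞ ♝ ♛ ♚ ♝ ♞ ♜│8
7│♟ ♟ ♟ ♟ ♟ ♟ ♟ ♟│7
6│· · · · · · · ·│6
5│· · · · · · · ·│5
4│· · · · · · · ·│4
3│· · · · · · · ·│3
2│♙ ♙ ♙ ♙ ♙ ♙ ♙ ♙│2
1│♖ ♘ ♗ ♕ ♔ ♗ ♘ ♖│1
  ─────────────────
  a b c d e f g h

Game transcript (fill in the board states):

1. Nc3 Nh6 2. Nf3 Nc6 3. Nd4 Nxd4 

  a b c d e f g h
  ─────────────────
8│♜ · ♝ ♛ ♚ ♝ · ♜│8
7│♟ ♟ ♟ ♟ ♟ ♟ ♟ ♟│7
6│· · · · · · · ♞│6
5│· · · · · · · ·│5
4│· · · ♞ · · · ·│4
3│· · ♘ · · · · ·│3
2│♙ ♙ ♙ ♙ ♙ ♙ ♙ ♙│2
1│♖ · ♗ ♕ ♔ ♗ · ♖│1
  ─────────────────
  a b c d e f g h

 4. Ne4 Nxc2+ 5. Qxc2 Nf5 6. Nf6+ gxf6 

  a b c d e f g h
  ─────────────────
8│♜ · ♝ ♛ ♚ ♝ · ♜│8
7│♟ ♟ ♟ ♟ ♟ ♟ · ♟│7
6│· · · · · ♟ · ·│6
5│· · · · · ♞ · ·│5
4│· · · · · · · ·│4
3│· · · · · · · ·│3
2│♙ ♙ ♕ ♙ ♙ ♙ ♙ ♙│2
1│♖ · ♗ · ♔ ♗ · ♖│1
  ─────────────────
  a b c d e f g h

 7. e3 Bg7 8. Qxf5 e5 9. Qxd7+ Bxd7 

  a b c d e f g h
  ─────────────────
8│♜ · · ♛ ♚ · · ♜│8
7│♟ ♟ ♟ ♝ · ♟ ♝ ♟│7
6│· · · · · ♟ · ·│6
5│· · · · ♟ · · ·│5
4│· · · · · · · ·│4
3│· · · · ♙ · · ·│3
2│♙ ♙ · ♙ · ♙ ♙ ♙│2
1│♖ · ♗ · ♔ ♗ · ♖│1
  ─────────────────
  a b c d e f g h

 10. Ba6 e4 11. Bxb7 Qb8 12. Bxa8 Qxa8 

  a b c d e f g h
  ─────────────────
8│♛ · · · ♚ · · ♜│8
7│♟ · ♟ ♝ · ♟ ♝ ♟│7
6│· · · · · ♟ · ·│6
5│· · · · · · · ·│5
4│· · · · ♟ · · ·│4
3│· · · · ♙ · · ·│3
2│♙ ♙ · ♙ · ♙ ♙ ♙│2
1│♖ · ♗ · ♔ · · ♖│1
  ─────────────────
  a b c d e f g h



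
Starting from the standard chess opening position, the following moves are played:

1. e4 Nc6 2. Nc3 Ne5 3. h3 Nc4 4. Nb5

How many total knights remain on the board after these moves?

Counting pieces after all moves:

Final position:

  a b c d e f g h
  ─────────────────
8│♜ · ♝ ♛ ♚ ♝ ♞ ♜│8
7│♟ ♟ ♟ ♟ ♟ ♟ ♟ ♟│7
6│· · · · · · · ·│6
5│· ♘ · · · · · ·│5
4│· · ♞ · ♙ · · ·│4
3│· · · · · · · ♙│3
2│♙ ♙ ♙ ♙ · ♙ ♙ ·│2
1│♖ · ♗ ♕ ♔ ♗ ♘ ♖│1
  ─────────────────
  a b c d e f g h


4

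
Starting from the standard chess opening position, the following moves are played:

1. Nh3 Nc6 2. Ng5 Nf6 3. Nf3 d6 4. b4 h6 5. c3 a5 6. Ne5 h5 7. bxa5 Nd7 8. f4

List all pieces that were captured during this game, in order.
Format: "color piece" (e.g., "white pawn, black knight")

Tracking captures:
  bxa5: captured black pawn

black pawn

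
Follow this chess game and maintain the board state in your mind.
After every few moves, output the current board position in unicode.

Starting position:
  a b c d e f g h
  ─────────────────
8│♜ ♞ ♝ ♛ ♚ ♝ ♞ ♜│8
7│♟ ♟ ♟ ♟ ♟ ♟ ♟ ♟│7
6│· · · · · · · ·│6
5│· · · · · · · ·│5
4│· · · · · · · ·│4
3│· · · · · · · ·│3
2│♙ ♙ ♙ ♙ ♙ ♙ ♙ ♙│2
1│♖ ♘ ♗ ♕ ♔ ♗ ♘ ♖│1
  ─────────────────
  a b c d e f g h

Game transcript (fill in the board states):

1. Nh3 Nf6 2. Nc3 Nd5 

  a b c d e f g h
  ─────────────────
8│♜ ♞ ♝ ♛ ♚ ♝ · ♜│8
7│♟ ♟ ♟ ♟ ♟ ♟ ♟ ♟│7
6│· · · · · · · ·│6
5│· · · ♞ · · · ·│5
4│· · · · · · · ·│4
3│· · ♘ · · · · ♘│3
2│♙ ♙ ♙ ♙ ♙ ♙ ♙ ♙│2
1│♖ · ♗ ♕ ♔ ♗ · ♖│1
  ─────────────────
  a b c d e f g h

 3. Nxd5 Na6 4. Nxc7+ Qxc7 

  a b c d e f g h
  ─────────────────
8│♜ · ♝ · ♚ ♝ · ♜│8
7│♟ ♟ ♛ ♟ ♟ ♟ ♟ ♟│7
6│♞ · · · · · · ·│6
5│· · · · · · · ·│5
4│· · · · · · · ·│4
3│· · · · · · · ♘│3
2│♙ ♙ ♙ ♙ ♙ ♙ ♙ ♙│2
1│♖ · ♗ ♕ ♔ ♗ · ♖│1
  ─────────────────
  a b c d e f g h

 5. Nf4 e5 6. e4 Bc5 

  a b c d e f g h
  ─────────────────
8│♜ · ♝ · ♚ · · ♜│8
7│♟ ♟ ♛ ♟ · ♟ ♟ ♟│7
6│♞ · · · · · · ·│6
5│· · ♝ · ♟ · · ·│5
4│· · · · ♙ ♘ · ·│4
3│· · · · · · · ·│3
2│♙ ♙ ♙ ♙ · ♙ ♙ ♙│2
1│♖ · ♗ ♕ ♔ ♗ · ♖│1
  ─────────────────
  a b c d e f g h

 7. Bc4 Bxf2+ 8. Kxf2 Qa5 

  a b c d e f g h
  ─────────────────
8│♜ · ♝ · ♚ · · ♜│8
7│♟ ♟ · ♟ · ♟ ♟ ♟│7
6│♞ · · · · · · ·│6
5│♛ · · · ♟ · · ·│5
4│· · ♗ · ♙ ♘ · ·│4
3│· · · · · · · ·│3
2│♙ ♙ ♙ ♙ · ♔ ♙ ♙│2
1│♖ · ♗ ♕ · · · ♖│1
  ─────────────────
  a b c d e f g h

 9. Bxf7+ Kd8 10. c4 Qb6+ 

  a b c d e f g h
  ─────────────────
8│♜ · ♝ ♚ · · · ♜│8
7│♟ ♟ · ♟ · ♗ ♟ ♟│7
6│♞ ♛ · · · · · ·│6
5│· · · · ♟ · · ·│5
4│· · ♙ · ♙ ♘ · ·│4
3│· · · · · · · ·│3
2│♙ ♙ · ♙ · ♔ ♙ ♙│2
1│♖ · ♗ ♕ · · · ♖│1
  ─────────────────
  a b c d e f g h



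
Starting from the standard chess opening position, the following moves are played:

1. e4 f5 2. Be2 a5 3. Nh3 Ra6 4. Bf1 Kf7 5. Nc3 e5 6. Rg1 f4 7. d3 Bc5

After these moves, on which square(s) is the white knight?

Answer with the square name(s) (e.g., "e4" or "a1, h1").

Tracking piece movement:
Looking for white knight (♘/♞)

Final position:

  a b c d e f g h
  ─────────────────
8│· ♞ ♝ ♛ · · ♞ ♜│8
7│· ♟ ♟ ♟ · ♚ ♟ ♟│7
6│♜ · · · · · · ·│6
5│♟ · ♝ · ♟ · · ·│5
4│· · · · ♙ ♟ · ·│4
3│· · ♘ ♙ · · · ♘│3
2│♙ ♙ ♙ · · ♙ ♙ ♙│2
1│♖ · ♗ ♕ ♔ ♗ ♖ ·│1
  ─────────────────
  a b c d e f g h


c3, h3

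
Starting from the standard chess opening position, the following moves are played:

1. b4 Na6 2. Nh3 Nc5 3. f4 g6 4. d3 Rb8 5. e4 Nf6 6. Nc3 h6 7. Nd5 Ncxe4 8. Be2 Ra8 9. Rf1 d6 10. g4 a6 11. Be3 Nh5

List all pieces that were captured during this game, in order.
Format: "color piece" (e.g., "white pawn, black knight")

Tracking captures:
  Ncxe4: captured white pawn

white pawn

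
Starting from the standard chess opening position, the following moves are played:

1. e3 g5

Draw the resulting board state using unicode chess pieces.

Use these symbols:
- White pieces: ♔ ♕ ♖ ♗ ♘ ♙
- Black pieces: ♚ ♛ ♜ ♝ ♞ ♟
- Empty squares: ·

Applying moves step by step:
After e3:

♜ ♞ ♝ ♛ ♚ ♝ ♞ ♜
♟ ♟ ♟ ♟ ♟ ♟ ♟ ♟
· · · · · · · ·
· · · · · · · ·
· · · · · · · ·
· · · · ♙ · · ·
♙ ♙ ♙ ♙ · ♙ ♙ ♙
♖ ♘ ♗ ♕ ♔ ♗ ♘ ♖


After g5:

♜ ♞ ♝ ♛ ♚ ♝ ♞ ♜
♟ ♟ ♟ ♟ ♟ ♟ · ♟
· · · · · · · ·
· · · · · · ♟ ·
· · · · · · · ·
· · · · ♙ · · ·
♙ ♙ ♙ ♙ · ♙ ♙ ♙
♖ ♘ ♗ ♕ ♔ ♗ ♘ ♖



  a b c d e f g h
  ─────────────────
8│♜ ♞ ♝ ♛ ♚ ♝ ♞ ♜│8
7│♟ ♟ ♟ ♟ ♟ ♟ · ♟│7
6│· · · · · · · ·│6
5│· · · · · · ♟ ·│5
4│· · · · · · · ·│4
3│· · · · ♙ · · ·│3
2│♙ ♙ ♙ ♙ · ♙ ♙ ♙│2
1│♖ ♘ ♗ ♕ ♔ ♗ ♘ ♖│1
  ─────────────────
  a b c d e f g h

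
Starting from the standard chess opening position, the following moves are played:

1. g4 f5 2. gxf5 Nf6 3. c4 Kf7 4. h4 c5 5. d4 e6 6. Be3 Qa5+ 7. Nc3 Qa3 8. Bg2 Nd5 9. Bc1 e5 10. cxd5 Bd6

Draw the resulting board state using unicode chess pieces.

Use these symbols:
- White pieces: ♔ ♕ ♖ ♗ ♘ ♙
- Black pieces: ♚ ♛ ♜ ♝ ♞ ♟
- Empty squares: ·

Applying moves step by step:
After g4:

♜ ♞ ♝ ♛ ♚ ♝ ♞ ♜
♟ ♟ ♟ ♟ ♟ ♟ ♟ ♟
· · · · · · · ·
· · · · · · · ·
· · · · · · ♙ ·
· · · · · · · ·
♙ ♙ ♙ ♙ ♙ ♙ · ♙
♖ ♘ ♗ ♕ ♔ ♗ ♘ ♖


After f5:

♜ ♞ ♝ ♛ ♚ ♝ ♞ ♜
♟ ♟ ♟ ♟ ♟ · ♟ ♟
· · · · · · · ·
· · · · · ♟ · ·
· · · · · · ♙ ·
· · · · · · · ·
♙ ♙ ♙ ♙ ♙ ♙ · ♙
♖ ♘ ♗ ♕ ♔ ♗ ♘ ♖


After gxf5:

♜ ♞ ♝ ♛ ♚ ♝ ♞ ♜
♟ ♟ ♟ ♟ ♟ · ♟ ♟
· · · · · · · ·
· · · · · ♙ · ·
· · · · · · · ·
· · · · · · · ·
♙ ♙ ♙ ♙ ♙ ♙ · ♙
♖ ♘ ♗ ♕ ♔ ♗ ♘ ♖


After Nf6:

♜ ♞ ♝ ♛ ♚ ♝ · ♜
♟ ♟ ♟ ♟ ♟ · ♟ ♟
· · · · · ♞ · ·
· · · · · ♙ · ·
· · · · · · · ·
· · · · · · · ·
♙ ♙ ♙ ♙ ♙ ♙ · ♙
♖ ♘ ♗ ♕ ♔ ♗ ♘ ♖


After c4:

♜ ♞ ♝ ♛ ♚ ♝ · ♜
♟ ♟ ♟ ♟ ♟ · ♟ ♟
· · · · · ♞ · ·
· · · · · ♙ · ·
· · ♙ · · · · ·
· · · · · · · ·
♙ ♙ · ♙ ♙ ♙ · ♙
♖ ♘ ♗ ♕ ♔ ♗ ♘ ♖


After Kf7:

♜ ♞ ♝ ♛ · ♝ · ♜
♟ ♟ ♟ ♟ ♟ ♚ ♟ ♟
· · · · · ♞ · ·
· · · · · ♙ · ·
· · ♙ · · · · ·
· · · · · · · ·
♙ ♙ · ♙ ♙ ♙ · ♙
♖ ♘ ♗ ♕ ♔ ♗ ♘ ♖


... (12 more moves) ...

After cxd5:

♜ ♞ ♝ · · ♝ · ♜
♟ ♟ · ♟ · ♚ ♟ ♟
· · · · · · · ·
· · ♟ ♙ ♟ ♙ · ·
· · · ♙ · · · ♙
♛ · ♘ · · · · ·
♙ ♙ · · ♙ ♙ ♗ ·
♖ · ♗ ♕ ♔ · ♘ ♖


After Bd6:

♜ ♞ ♝ · · · · ♜
♟ ♟ · ♟ · ♚ ♟ ♟
· · · ♝ · · · ·
· · ♟ ♙ ♟ ♙ · ·
· · · ♙ · · · ♙
♛ · ♘ · · · · ·
♙ ♙ · · ♙ ♙ ♗ ·
♖ · ♗ ♕ ♔ · ♘ ♖



  a b c d e f g h
  ─────────────────
8│♜ ♞ ♝ · · · · ♜│8
7│♟ ♟ · ♟ · ♚ ♟ ♟│7
6│· · · ♝ · · · ·│6
5│· · ♟ ♙ ♟ ♙ · ·│5
4│· · · ♙ · · · ♙│4
3│♛ · ♘ · · · · ·│3
2│♙ ♙ · · ♙ ♙ ♗ ·│2
1│♖ · ♗ ♕ ♔ · ♘ ♖│1
  ─────────────────
  a b c d e f g h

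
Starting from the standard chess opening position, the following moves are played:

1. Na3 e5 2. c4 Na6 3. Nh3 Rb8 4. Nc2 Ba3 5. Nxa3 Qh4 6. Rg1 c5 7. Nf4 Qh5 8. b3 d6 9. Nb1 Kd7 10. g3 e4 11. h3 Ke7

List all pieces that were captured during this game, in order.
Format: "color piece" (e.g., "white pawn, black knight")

Tracking captures:
  Nxa3: captured black bishop

black bishop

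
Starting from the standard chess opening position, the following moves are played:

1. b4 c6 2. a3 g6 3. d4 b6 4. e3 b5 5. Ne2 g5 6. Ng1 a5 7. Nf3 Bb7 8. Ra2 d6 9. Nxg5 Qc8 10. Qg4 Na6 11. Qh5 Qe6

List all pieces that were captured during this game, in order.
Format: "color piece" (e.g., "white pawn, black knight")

Tracking captures:
  Nxg5: captured black pawn

black pawn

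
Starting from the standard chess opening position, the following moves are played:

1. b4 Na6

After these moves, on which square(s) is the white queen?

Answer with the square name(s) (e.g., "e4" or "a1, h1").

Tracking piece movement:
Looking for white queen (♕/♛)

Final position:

  a b c d e f g h
  ─────────────────
8│♜ · ♝ ♛ ♚ ♝ ♞ ♜│8
7│♟ ♟ ♟ ♟ ♟ ♟ ♟ ♟│7
6│♞ · · · · · · ·│6
5│· · · · · · · ·│5
4│· ♙ · · · · · ·│4
3│· · · · · · · ·│3
2│♙ · ♙ ♙ ♙ ♙ ♙ ♙│2
1│♖ ♘ ♗ ♕ ♔ ♗ ♘ ♖│1
  ─────────────────
  a b c d e f g h


d1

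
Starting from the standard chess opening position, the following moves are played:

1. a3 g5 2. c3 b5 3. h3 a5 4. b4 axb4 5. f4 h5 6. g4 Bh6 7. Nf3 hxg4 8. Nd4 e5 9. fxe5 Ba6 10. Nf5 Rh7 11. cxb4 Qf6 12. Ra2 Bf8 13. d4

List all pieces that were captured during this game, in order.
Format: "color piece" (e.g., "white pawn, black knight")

Tracking captures:
  axb4: captured white pawn
  hxg4: captured white pawn
  fxe5: captured black pawn
  cxb4: captured black pawn

white pawn, white pawn, black pawn, black pawn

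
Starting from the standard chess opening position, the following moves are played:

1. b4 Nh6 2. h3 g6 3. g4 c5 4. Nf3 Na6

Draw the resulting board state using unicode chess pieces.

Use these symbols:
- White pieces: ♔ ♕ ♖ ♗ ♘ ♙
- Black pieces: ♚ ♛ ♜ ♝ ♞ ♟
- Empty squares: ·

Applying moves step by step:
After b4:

♜ ♞ ♝ ♛ ♚ ♝ ♞ ♜
♟ ♟ ♟ ♟ ♟ ♟ ♟ ♟
· · · · · · · ·
· · · · · · · ·
· ♙ · · · · · ·
· · · · · · · ·
♙ · ♙ ♙ ♙ ♙ ♙ ♙
♖ ♘ ♗ ♕ ♔ ♗ ♘ ♖


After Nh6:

♜ ♞ ♝ ♛ ♚ ♝ · ♜
♟ ♟ ♟ ♟ ♟ ♟ ♟ ♟
· · · · · · · ♞
· · · · · · · ·
· ♙ · · · · · ·
· · · · · · · ·
♙ · ♙ ♙ ♙ ♙ ♙ ♙
♖ ♘ ♗ ♕ ♔ ♗ ♘ ♖


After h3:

♜ ♞ ♝ ♛ ♚ ♝ · ♜
♟ ♟ ♟ ♟ ♟ ♟ ♟ ♟
· · · · · · · ♞
· · · · · · · ·
· ♙ · · · · · ·
· · · · · · · ♙
♙ · ♙ ♙ ♙ ♙ ♙ ·
♖ ♘ ♗ ♕ ♔ ♗ ♘ ♖


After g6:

♜ ♞ ♝ ♛ ♚ ♝ · ♜
♟ ♟ ♟ ♟ ♟ ♟ · ♟
· · · · · · ♟ ♞
· · · · · · · ·
· ♙ · · · · · ·
· · · · · · · ♙
♙ · ♙ ♙ ♙ ♙ ♙ ·
♖ ♘ ♗ ♕ ♔ ♗ ♘ ♖


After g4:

♜ ♞ ♝ ♛ ♚ ♝ · ♜
♟ ♟ ♟ ♟ ♟ ♟ · ♟
· · · · · · ♟ ♞
· · · · · · · ·
· ♙ · · · · ♙ ·
· · · · · · · ♙
♙ · ♙ ♙ ♙ ♙ · ·
♖ ♘ ♗ ♕ ♔ ♗ ♘ ♖


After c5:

♜ ♞ ♝ ♛ ♚ ♝ · ♜
♟ ♟ · ♟ ♟ ♟ · ♟
· · · · · · ♟ ♞
· · ♟ · · · · ·
· ♙ · · · · ♙ ·
· · · · · · · ♙
♙ · ♙ ♙ ♙ ♙ · ·
♖ ♘ ♗ ♕ ♔ ♗ ♘ ♖


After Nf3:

♜ ♞ ♝ ♛ ♚ ♝ · ♜
♟ ♟ · ♟ ♟ ♟ · ♟
· · · · · · ♟ ♞
· · ♟ · · · · ·
· ♙ · · · · ♙ ·
· · · · · ♘ · ♙
♙ · ♙ ♙ ♙ ♙ · ·
♖ ♘ ♗ ♕ ♔ ♗ · ♖


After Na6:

♜ · ♝ ♛ ♚ ♝ · ♜
♟ ♟ · ♟ ♟ ♟ · ♟
♞ · · · · · ♟ ♞
· · ♟ · · · · ·
· ♙ · · · · ♙ ·
· · · · · ♘ · ♙
♙ · ♙ ♙ ♙ ♙ · ·
♖ ♘ ♗ ♕ ♔ ♗ · ♖



  a b c d e f g h
  ─────────────────
8│♜ · ♝ ♛ ♚ ♝ · ♜│8
7│♟ ♟ · ♟ ♟ ♟ · ♟│7
6│♞ · · · · · ♟ ♞│6
5│· · ♟ · · · · ·│5
4│· ♙ · · · · ♙ ·│4
3│· · · · · ♘ · ♙│3
2│♙ · ♙ ♙ ♙ ♙ · ·│2
1│♖ ♘ ♗ ♕ ♔ ♗ · ♖│1
  ─────────────────
  a b c d e f g h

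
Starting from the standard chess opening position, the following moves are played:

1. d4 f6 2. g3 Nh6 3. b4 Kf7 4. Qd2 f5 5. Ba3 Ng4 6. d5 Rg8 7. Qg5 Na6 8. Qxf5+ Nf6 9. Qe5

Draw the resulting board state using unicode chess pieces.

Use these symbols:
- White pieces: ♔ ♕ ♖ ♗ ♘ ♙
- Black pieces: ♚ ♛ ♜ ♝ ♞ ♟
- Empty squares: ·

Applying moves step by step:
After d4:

♜ ♞ ♝ ♛ ♚ ♝ ♞ ♜
♟ ♟ ♟ ♟ ♟ ♟ ♟ ♟
· · · · · · · ·
· · · · · · · ·
· · · ♙ · · · ·
· · · · · · · ·
♙ ♙ ♙ · ♙ ♙ ♙ ♙
♖ ♘ ♗ ♕ ♔ ♗ ♘ ♖


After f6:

♜ ♞ ♝ ♛ ♚ ♝ ♞ ♜
♟ ♟ ♟ ♟ ♟ · ♟ ♟
· · · · · ♟ · ·
· · · · · · · ·
· · · ♙ · · · ·
· · · · · · · ·
♙ ♙ ♙ · ♙ ♙ ♙ ♙
♖ ♘ ♗ ♕ ♔ ♗ ♘ ♖


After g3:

♜ ♞ ♝ ♛ ♚ ♝ ♞ ♜
♟ ♟ ♟ ♟ ♟ · ♟ ♟
· · · · · ♟ · ·
· · · · · · · ·
· · · ♙ · · · ·
· · · · · · ♙ ·
♙ ♙ ♙ · ♙ ♙ · ♙
♖ ♘ ♗ ♕ ♔ ♗ ♘ ♖


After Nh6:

♜ ♞ ♝ ♛ ♚ ♝ · ♜
♟ ♟ ♟ ♟ ♟ · ♟ ♟
· · · · · ♟ · ♞
· · · · · · · ·
· · · ♙ · · · ·
· · · · · · ♙ ·
♙ ♙ ♙ · ♙ ♙ · ♙
♖ ♘ ♗ ♕ ♔ ♗ ♘ ♖


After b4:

♜ ♞ ♝ ♛ ♚ ♝ · ♜
♟ ♟ ♟ ♟ ♟ · ♟ ♟
· · · · · ♟ · ♞
· · · · · · · ·
· ♙ · ♙ · · · ·
· · · · · · ♙ ·
♙ · ♙ · ♙ ♙ · ♙
♖ ♘ ♗ ♕ ♔ ♗ ♘ ♖


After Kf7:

♜ ♞ ♝ ♛ · ♝ · ♜
♟ ♟ ♟ ♟ ♟ ♚ ♟ ♟
· · · · · ♟ · ♞
· · · · · · · ·
· ♙ · ♙ · · · ·
· · · · · · ♙ ·
♙ · ♙ · ♙ ♙ · ♙
♖ ♘ ♗ ♕ ♔ ♗ ♘ ♖


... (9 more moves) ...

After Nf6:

♜ · ♝ ♛ · ♝ ♜ ·
♟ ♟ ♟ ♟ ♟ ♚ ♟ ♟
♞ · · · · ♞ · ·
· · · ♙ · ♕ · ·
· ♙ · · · · · ·
♗ · · · · · ♙ ·
♙ · ♙ · ♙ ♙ · ♙
♖ ♘ · · ♔ ♗ ♘ ♖


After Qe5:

♜ · ♝ ♛ · ♝ ♜ ·
♟ ♟ ♟ ♟ ♟ ♚ ♟ ♟
♞ · · · · ♞ · ·
· · · ♙ ♕ · · ·
· ♙ · · · · · ·
♗ · · · · · ♙ ·
♙ · ♙ · ♙ ♙ · ♙
♖ ♘ · · ♔ ♗ ♘ ♖



  a b c d e f g h
  ─────────────────
8│♜ · ♝ ♛ · ♝ ♜ ·│8
7│♟ ♟ ♟ ♟ ♟ ♚ ♟ ♟│7
6│♞ · · · · ♞ · ·│6
5│· · · ♙ ♕ · · ·│5
4│· ♙ · · · · · ·│4
3│♗ · · · · · ♙ ·│3
2│♙ · ♙ · ♙ ♙ · ♙│2
1│♖ ♘ · · ♔ ♗ ♘ ♖│1
  ─────────────────
  a b c d e f g h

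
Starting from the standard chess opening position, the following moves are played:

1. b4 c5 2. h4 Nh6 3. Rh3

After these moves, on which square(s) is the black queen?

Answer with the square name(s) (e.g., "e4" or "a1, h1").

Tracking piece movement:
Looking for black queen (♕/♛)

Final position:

  a b c d e f g h
  ─────────────────
8│♜ ♞ ♝ ♛ ♚ ♝ · ♜│8
7│♟ ♟ · ♟ ♟ ♟ ♟ ♟│7
6│· · · · · · · ♞│6
5│· · ♟ · · · · ·│5
4│· ♙ · · · · · ♙│4
3│· · · · · · · ♖│3
2│♙ · ♙ ♙ ♙ ♙ ♙ ·│2
1│♖ ♘ ♗ ♕ ♔ ♗ ♘ ·│1
  ─────────────────
  a b c d e f g h


d8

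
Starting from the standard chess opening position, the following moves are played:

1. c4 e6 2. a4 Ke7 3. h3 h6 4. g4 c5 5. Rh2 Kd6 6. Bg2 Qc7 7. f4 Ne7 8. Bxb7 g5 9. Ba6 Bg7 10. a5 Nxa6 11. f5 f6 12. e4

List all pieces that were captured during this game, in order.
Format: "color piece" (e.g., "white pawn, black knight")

Tracking captures:
  Bxb7: captured black pawn
  Nxa6: captured white bishop

black pawn, white bishop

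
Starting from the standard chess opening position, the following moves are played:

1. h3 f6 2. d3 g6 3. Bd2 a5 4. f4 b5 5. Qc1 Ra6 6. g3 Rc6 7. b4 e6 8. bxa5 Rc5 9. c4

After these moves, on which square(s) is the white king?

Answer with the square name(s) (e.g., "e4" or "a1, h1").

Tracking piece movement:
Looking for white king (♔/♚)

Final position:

  a b c d e f g h
  ─────────────────
8│· ♞ ♝ ♛ ♚ ♝ ♞ ♜│8
7│· · ♟ ♟ · · · ♟│7
6│· · · · ♟ ♟ ♟ ·│6
5│♙ ♟ ♜ · · · · ·│5
4│· · ♙ · · ♙ · ·│4
3│· · · ♙ · · ♙ ♙│3
2│♙ · · ♗ ♙ · · ·│2
1│♖ ♘ ♕ · ♔ ♗ ♘ ♖│1
  ─────────────────
  a b c d e f g h


e1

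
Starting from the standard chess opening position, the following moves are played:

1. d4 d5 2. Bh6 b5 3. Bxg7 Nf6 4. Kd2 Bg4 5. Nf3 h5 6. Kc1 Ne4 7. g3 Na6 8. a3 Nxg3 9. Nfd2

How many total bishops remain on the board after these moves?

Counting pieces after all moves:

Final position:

  a b c d e f g h
  ─────────────────
8│♜ · · ♛ ♚ ♝ · ♜│8
7│♟ · ♟ · ♟ ♟ ♗ ·│7
6│♞ · · · · · · ·│6
5│· ♟ · ♟ · · · ♟│5
4│· · · ♙ · · ♝ ·│4
3│♙ · · · · · ♞ ·│3
2│· ♙ ♙ ♘ ♙ ♙ · ♙│2
1│♖ ♘ ♔ ♕ · ♗ · ♖│1
  ─────────────────
  a b c d e f g h


4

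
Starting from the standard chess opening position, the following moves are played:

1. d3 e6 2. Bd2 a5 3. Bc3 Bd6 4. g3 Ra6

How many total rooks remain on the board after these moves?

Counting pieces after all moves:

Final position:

  a b c d e f g h
  ─────────────────
8│· ♞ ♝ ♛ ♚ · ♞ ♜│8
7│· ♟ ♟ ♟ · ♟ ♟ ♟│7
6│♜ · · ♝ ♟ · · ·│6
5│♟ · · · · · · ·│5
4│· · · · · · · ·│4
3│· · ♗ ♙ · · ♙ ·│3
2│♙ ♙ ♙ · ♙ ♙ · ♙│2
1│♖ ♘ · ♕ ♔ ♗ ♘ ♖│1
  ─────────────────
  a b c d e f g h


4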